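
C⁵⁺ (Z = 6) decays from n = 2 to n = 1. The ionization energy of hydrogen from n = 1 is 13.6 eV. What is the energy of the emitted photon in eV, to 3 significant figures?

The Bohr energies scale as Z², so for Z = 6: E_n = −489.6/n² eV.
E_2 = −489.6/4 = −122.4 eV and E_1 = −489.6/1 = −489.6 eV.
The photon energy is |E_2 − E_1| = 367 eV.

367 eV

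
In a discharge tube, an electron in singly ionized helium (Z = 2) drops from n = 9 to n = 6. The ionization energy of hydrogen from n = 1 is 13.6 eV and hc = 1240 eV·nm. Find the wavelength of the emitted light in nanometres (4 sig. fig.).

For Z = 2 the level energies scale as Z², so the effective Rydberg energy is 13.6 × 4 = 54.40 eV.
ΔE = 54.40 × (1/6² − 1/9²) = 54.40 × 0.01543 = 0.8395 eV.
λ = hc/ΔE = 1240 / 0.8395 = 1477 nm.

1477 nm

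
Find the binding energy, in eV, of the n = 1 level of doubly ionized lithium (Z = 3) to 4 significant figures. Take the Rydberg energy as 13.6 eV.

E_n = −13.6 Z²/n² = −122.4/n² eV for Z = 3.
E_1 = −122.4/1 = −122.4 eV, so ionization (to E = 0) requires 122.4 eV.

122.4 eV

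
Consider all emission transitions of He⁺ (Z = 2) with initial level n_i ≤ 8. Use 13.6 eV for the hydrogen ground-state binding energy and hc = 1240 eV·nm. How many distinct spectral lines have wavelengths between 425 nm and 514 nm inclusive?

2

Enumerate all n_i → n_f pairs with 1 ≤ n_f < n_i ≤ 8 and compute λ = 1240 / [13.6·4·(1/n_f² − 1/n_i²)].
Lines falling in [425, 514] nm: 4→3 (468.9 nm), 8→4 (486.3 nm).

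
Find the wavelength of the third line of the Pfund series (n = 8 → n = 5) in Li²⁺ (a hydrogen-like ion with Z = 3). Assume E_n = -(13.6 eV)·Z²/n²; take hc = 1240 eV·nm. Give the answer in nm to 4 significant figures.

415.6 nm

The Pfund series terminates on n_f = 5; the third line has n_i = 5+3 = 8.
ΔE = 122.4 × (1/5² − 1/8²) = 2.984 eV.
λ = 1240 / 2.984 = 415.6 nm.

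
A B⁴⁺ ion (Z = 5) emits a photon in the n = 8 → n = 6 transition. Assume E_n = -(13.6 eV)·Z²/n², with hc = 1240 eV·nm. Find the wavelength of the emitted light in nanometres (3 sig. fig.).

300 nm

For Z = 5 the level energies scale as Z², so the effective Rydberg energy is 13.6 × 25 = 340.0 eV.
ΔE = 340.0 × (1/6² − 1/8²) = 340.0 × 0.01215 = 4.132 eV.
λ = hc/ΔE = 1240 / 4.132 = 300 nm.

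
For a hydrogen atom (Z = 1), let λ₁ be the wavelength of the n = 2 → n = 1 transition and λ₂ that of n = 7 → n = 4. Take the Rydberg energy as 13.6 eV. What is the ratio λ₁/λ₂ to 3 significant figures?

λ ∝ 1/ΔE ∝ 1/(1/n_f² − 1/n_i²), and the Z² and hc factors cancel in the ratio.
λ₁/λ₂ = (1/4² − 1/7²)/(1/1² − 1/2²) = 0.04209/0.7500 = 0.0561.

0.0561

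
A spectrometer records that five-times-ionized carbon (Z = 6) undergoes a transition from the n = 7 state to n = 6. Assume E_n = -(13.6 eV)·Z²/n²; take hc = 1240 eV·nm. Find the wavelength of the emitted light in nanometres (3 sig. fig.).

For Z = 6 the level energies scale as Z², so the effective Rydberg energy is 13.6 × 36 = 489.6 eV.
ΔE = 489.6 × (1/6² − 1/7²) = 489.6 × 0.007370 = 3.608 eV.
λ = hc/ΔE = 1240 / 3.608 = 344 nm.

344 nm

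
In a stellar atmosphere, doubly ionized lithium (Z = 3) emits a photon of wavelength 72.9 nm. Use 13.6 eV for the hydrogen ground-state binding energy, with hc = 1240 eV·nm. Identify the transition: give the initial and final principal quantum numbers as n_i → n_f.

n_i = 3, n_f = 2

The photon energy is ΔE = hc/λ = 1240 / 72.9 = 17.01 eV.
With Z = 3, ΔE = 122.4 × (1/n_f² − 1/n_i²), so 1/n_f² − 1/n_i² = 0.1390.
Trying n_f = 2 gives 1/n_i² = 0.1110, i.e. n_i ≈ 3; this pair matches.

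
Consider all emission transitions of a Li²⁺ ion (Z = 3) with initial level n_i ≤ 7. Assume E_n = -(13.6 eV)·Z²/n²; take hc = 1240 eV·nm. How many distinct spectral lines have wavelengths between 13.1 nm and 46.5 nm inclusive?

3

Enumerate all n_i → n_f pairs with 1 ≤ n_f < n_i ≤ 7 and compute λ = 1240 / [13.6·9·(1/n_f² − 1/n_i²)].
Lines falling in [13.1, 46.5] nm: 2→1 (13.51 nm), 7→2 (44.12 nm), 6→2 (45.59 nm).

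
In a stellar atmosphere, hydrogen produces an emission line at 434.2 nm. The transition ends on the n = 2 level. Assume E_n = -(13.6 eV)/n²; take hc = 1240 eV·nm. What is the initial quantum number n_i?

The photon energy is ΔE = hc/λ = 1240 / 434.2 = 2.856 eV.
With Z = 1, ΔE = 13.60 × (1/n_f² − 1/n_i²), so 1/n_f² − 1/n_i² = 0.2100.
With n_f = 2: 1/n_i² = 1/4 − 0.2100 = 0.04001, so n_i ≈ 5.00.

n_i = 5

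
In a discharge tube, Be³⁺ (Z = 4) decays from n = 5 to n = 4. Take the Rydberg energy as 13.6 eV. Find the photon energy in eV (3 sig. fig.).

4.90 eV

The Bohr energies scale as Z², so for Z = 4: E_n = −217.6/n² eV.
E_5 = −217.6/25 = −8.704 eV and E_4 = −217.6/16 = −13.60 eV.
The photon energy is |E_5 − E_4| = 4.90 eV.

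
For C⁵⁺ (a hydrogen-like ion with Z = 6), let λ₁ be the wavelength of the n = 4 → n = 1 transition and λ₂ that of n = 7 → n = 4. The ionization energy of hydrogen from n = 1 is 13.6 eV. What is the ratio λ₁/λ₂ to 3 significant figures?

λ ∝ 1/ΔE ∝ 1/(1/n_f² − 1/n_i²), and the Z² and hc factors cancel in the ratio.
λ₁/λ₂ = (1/4² − 1/7²)/(1/1² − 1/4²) = 0.04209/0.9375 = 0.0449.

0.0449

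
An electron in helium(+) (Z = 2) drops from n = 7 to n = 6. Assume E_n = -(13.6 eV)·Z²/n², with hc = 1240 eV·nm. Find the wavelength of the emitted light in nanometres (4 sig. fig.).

For Z = 2 the level energies scale as Z², so the effective Rydberg energy is 13.6 × 4 = 54.40 eV.
ΔE = 54.40 × (1/6² − 1/7²) = 54.40 × 0.007370 = 0.4009 eV.
λ = hc/ΔE = 1240 / 0.4009 = 3093 nm.

3093 nm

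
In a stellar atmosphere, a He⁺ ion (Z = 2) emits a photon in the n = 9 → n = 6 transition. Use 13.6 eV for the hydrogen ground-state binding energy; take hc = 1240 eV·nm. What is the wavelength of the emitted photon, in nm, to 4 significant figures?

For Z = 2 the level energies scale as Z², so the effective Rydberg energy is 13.6 × 4 = 54.40 eV.
ΔE = 54.40 × (1/6² − 1/9²) = 54.40 × 0.01543 = 0.8395 eV.
λ = hc/ΔE = 1240 / 0.8395 = 1477 nm.

1477 nm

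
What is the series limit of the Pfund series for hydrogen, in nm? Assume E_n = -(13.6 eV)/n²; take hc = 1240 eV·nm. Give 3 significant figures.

2280 nm

The Pfund series has lower level n_f = 5; the series limit corresponds to n_i → ∞.
ΔE_max = 13.6 × 1 / 5² = 0.5440 eV.
λ_min = 1240 / 0.5440 = 2280 nm.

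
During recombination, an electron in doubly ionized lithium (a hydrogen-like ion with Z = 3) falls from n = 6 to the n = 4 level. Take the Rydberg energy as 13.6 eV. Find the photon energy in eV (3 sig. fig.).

The Bohr energies scale as Z², so for Z = 3: E_n = −122.4/n² eV.
E_6 = −122.4/36 = −3.400 eV and E_4 = −122.4/16 = −7.650 eV.
The photon energy is |E_6 − E_4| = 4.25 eV.

4.25 eV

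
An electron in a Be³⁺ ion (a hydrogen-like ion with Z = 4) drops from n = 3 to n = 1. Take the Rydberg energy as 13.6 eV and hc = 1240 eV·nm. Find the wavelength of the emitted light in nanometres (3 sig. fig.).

For Z = 4 the level energies scale as Z², so the effective Rydberg energy is 13.6 × 16 = 217.6 eV.
ΔE = 217.6 × (1/1² − 1/3²) = 217.6 × 0.8889 = 193.4 eV.
λ = hc/ΔE = 1240 / 193.4 = 6.41 nm.

6.41 nm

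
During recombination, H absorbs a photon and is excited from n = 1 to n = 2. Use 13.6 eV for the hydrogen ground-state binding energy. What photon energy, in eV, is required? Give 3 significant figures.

10.2 eV

E_2 = −13.60/4 = −3.400 eV and E_1 = −13.60/1 = −13.60 eV.
The photon energy is |E_2 − E_1| = 10.2 eV.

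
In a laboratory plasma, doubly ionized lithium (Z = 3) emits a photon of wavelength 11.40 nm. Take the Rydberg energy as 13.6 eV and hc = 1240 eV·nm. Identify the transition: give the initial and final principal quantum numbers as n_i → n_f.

The photon energy is ΔE = hc/λ = 1240 / 11.40 = 108.8 eV.
With Z = 3, ΔE = 122.4 × (1/n_f² − 1/n_i²), so 1/n_f² − 1/n_i² = 0.8887.
Trying n_f = 1 gives 1/n_i² = 0.1113, i.e. n_i ≈ 3; this pair matches.

n_i = 3, n_f = 1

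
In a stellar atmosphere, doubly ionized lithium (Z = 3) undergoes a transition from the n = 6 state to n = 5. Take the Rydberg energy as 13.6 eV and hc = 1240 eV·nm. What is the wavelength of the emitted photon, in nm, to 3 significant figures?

829 nm

For Z = 3 the level energies scale as Z², so the effective Rydberg energy is 13.6 × 9 = 122.4 eV.
ΔE = 122.4 × (1/5² − 1/6²) = 122.4 × 0.01222 = 1.496 eV.
λ = hc/ΔE = 1240 / 1.496 = 829 nm.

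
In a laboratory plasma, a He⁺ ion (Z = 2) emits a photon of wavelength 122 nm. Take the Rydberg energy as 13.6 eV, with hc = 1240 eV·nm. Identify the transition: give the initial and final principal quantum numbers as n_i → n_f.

n_i = 4, n_f = 2

The photon energy is ΔE = hc/λ = 1240 / 122 = 10.16 eV.
With Z = 2, ΔE = 54.40 × (1/n_f² − 1/n_i²), so 1/n_f² − 1/n_i² = 0.1868.
Trying n_f = 2 gives 1/n_i² = 0.06316, i.e. n_i ≈ 4; this pair matches.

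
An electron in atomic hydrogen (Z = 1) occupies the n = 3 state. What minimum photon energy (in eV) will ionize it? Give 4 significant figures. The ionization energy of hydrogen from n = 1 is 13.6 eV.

E_3 = −13.60/9 = −1.511 eV, so ionization (to E = 0) requires 1.511 eV.

1.511 eV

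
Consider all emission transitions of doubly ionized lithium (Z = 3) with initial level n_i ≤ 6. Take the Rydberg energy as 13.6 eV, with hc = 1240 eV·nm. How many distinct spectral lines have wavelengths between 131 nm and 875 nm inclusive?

5

Enumerate all n_i → n_f pairs with 1 ≤ n_f < n_i ≤ 6 and compute λ = 1240 / [13.6·9·(1/n_f² − 1/n_i²)].
Lines falling in [131, 875] nm: 5→3 (142.5 nm), 4→3 (208.4 nm), 6→4 (291.8 nm), 5→4 (450.3 nm), 6→5 (828.9 nm).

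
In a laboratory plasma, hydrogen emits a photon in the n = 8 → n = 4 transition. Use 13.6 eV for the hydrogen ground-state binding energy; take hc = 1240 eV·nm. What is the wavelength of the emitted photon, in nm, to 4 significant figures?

ΔE = 13.60 × (1/4² − 1/8²) = 13.60 × 0.04688 = 0.6375 eV.
λ = hc/ΔE = 1240 / 0.6375 = 1945 nm.

1945 nm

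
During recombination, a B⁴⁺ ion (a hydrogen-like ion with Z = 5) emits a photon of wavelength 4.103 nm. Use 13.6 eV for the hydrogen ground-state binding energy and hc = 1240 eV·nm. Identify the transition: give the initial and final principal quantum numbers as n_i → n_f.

n_i = 3, n_f = 1

The photon energy is ΔE = hc/λ = 1240 / 4.103 = 302.2 eV.
With Z = 5, ΔE = 340.0 × (1/n_f² − 1/n_i²), so 1/n_f² − 1/n_i² = 0.8889.
Trying n_f = 1 gives 1/n_i² = 0.1111, i.e. n_i ≈ 3; this pair matches.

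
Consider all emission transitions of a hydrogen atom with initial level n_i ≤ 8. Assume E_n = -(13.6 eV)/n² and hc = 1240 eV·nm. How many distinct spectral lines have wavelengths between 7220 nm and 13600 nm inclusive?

Enumerate all n_i → n_f pairs with 1 ≤ n_f < n_i ≤ 8 and compute λ = 1240 / [13.6·1·(1/n_f² − 1/n_i²)].
Lines falling in [7220, 13600] nm: 6→5 (7460 nm), 8→6 (7503 nm), 7→6 (12370 nm).

3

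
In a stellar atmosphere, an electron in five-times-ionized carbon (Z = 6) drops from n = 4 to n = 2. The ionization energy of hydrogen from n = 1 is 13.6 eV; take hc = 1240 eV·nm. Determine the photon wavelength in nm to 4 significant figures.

For Z = 6 the level energies scale as Z², so the effective Rydberg energy is 13.6 × 36 = 489.6 eV.
ΔE = 489.6 × (1/2² − 1/4²) = 489.6 × 0.1875 = 91.80 eV.
λ = hc/ΔE = 1240 / 91.80 = 13.51 nm.

13.51 nm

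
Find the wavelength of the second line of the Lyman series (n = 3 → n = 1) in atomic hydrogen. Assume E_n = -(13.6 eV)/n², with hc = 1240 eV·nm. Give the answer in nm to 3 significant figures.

The Lyman series terminates on n_f = 1; the second line has n_i = 1+2 = 3.
ΔE = 13.60 × (1/1² − 1/3²) = 12.09 eV.
λ = 1240 / 12.09 = 103 nm.

103 nm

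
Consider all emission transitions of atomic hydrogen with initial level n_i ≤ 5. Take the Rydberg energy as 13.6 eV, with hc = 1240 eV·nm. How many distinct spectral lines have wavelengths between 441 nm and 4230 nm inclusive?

5

Enumerate all n_i → n_f pairs with 1 ≤ n_f < n_i ≤ 5 and compute λ = 1240 / [13.6·1·(1/n_f² − 1/n_i²)].
Lines falling in [441, 4230] nm: 4→2 (486.3 nm), 3→2 (656.5 nm), 5→3 (1282 nm), 4→3 (1876 nm), 5→4 (4052 nm).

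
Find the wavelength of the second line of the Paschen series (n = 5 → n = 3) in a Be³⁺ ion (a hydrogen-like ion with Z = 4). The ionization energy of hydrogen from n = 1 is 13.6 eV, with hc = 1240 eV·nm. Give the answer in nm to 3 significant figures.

The Paschen series terminates on n_f = 3; the second line has n_i = 3+2 = 5.
ΔE = 217.6 × (1/3² − 1/5²) = 15.47 eV.
λ = 1240 / 15.47 = 80.1 nm.

80.1 nm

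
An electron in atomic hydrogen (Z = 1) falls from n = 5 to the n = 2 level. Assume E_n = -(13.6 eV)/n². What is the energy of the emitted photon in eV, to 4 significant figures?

E_5 = −13.60/25 = −0.5440 eV and E_2 = −13.60/4 = −3.400 eV.
The photon energy is |E_5 − E_2| = 2.856 eV.

2.856 eV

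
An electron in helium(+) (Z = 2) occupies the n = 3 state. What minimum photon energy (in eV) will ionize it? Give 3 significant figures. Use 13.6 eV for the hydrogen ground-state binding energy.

6.04 eV

E_n = −13.6 Z²/n² = −54.40/n² eV for Z = 2.
E_3 = −54.40/9 = −6.04 eV, so ionization (to E = 0) requires 6.04 eV.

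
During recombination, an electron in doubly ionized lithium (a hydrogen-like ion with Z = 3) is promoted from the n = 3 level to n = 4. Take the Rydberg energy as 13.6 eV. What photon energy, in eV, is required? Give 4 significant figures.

5.950 eV

The Bohr energies scale as Z², so for Z = 3: E_n = −122.4/n² eV.
E_4 = −122.4/16 = −7.650 eV and E_3 = −122.4/9 = −13.60 eV.
The photon energy is |E_4 − E_3| = 5.950 eV.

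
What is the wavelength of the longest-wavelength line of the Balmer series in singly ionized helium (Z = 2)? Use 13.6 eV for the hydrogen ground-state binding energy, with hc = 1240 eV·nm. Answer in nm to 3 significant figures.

The Balmer series terminates on n_f = 2; the first line has n_i = 2+1 = 3.
ΔE = 54.40 × (1/2² − 1/3²) = 7.556 eV.
λ = 1240 / 7.556 = 164 nm.

164 nm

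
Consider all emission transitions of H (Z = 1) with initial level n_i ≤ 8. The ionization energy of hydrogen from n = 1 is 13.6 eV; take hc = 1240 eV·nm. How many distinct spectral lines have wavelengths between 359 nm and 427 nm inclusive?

3

Enumerate all n_i → n_f pairs with 1 ≤ n_f < n_i ≤ 8 and compute λ = 1240 / [13.6·1·(1/n_f² − 1/n_i²)].
Lines falling in [359, 427] nm: 8→2 (389.0 nm), 7→2 (397.1 nm), 6→2 (410.3 nm).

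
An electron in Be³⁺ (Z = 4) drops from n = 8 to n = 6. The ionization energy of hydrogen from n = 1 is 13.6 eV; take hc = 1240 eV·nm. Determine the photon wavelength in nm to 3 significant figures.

For Z = 4 the level energies scale as Z², so the effective Rydberg energy is 13.6 × 16 = 217.6 eV.
ΔE = 217.6 × (1/6² − 1/8²) = 217.6 × 0.01215 = 2.644 eV.
λ = hc/ΔE = 1240 / 2.644 = 469 nm.

469 nm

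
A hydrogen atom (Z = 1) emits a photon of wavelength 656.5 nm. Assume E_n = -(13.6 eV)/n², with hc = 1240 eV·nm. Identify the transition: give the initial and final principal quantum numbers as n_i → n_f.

n_i = 3, n_f = 2

The photon energy is ΔE = hc/λ = 1240 / 656.5 = 1.889 eV.
With Z = 1, ΔE = 13.60 × (1/n_f² − 1/n_i²), so 1/n_f² − 1/n_i² = 0.1389.
Trying n_f = 2 gives 1/n_i² = 0.1111, i.e. n_i ≈ 3; this pair matches.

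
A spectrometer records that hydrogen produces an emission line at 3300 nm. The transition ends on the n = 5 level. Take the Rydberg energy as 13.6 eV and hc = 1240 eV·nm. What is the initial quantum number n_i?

n_i = 9

The photon energy is ΔE = hc/λ = 1240 / 3300 = 0.3758 eV.
With Z = 1, ΔE = 13.60 × (1/n_f² − 1/n_i²), so 1/n_f² − 1/n_i² = 0.02763.
With n_f = 5: 1/n_i² = 1/25 − 0.02763 = 0.01237, so n_i ≈ 8.99.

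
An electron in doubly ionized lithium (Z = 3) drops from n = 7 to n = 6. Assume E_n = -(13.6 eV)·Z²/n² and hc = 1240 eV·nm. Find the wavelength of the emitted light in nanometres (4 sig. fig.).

For Z = 3 the level energies scale as Z², so the effective Rydberg energy is 13.6 × 9 = 122.4 eV.
ΔE = 122.4 × (1/6² − 1/7²) = 122.4 × 0.007370 = 0.9020 eV.
λ = hc/ΔE = 1240 / 0.9020 = 1375 nm.

1375 nm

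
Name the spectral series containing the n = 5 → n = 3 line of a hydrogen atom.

Paschen

The series is set by the lower level: n_f = 3 is the Paschen series.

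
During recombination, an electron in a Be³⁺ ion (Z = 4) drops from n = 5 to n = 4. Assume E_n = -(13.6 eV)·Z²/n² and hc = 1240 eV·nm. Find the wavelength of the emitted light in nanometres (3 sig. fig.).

253 nm

For Z = 4 the level energies scale as Z², so the effective Rydberg energy is 13.6 × 16 = 217.6 eV.
ΔE = 217.6 × (1/4² − 1/5²) = 217.6 × 0.02250 = 4.896 eV.
λ = hc/ΔE = 1240 / 4.896 = 253 nm.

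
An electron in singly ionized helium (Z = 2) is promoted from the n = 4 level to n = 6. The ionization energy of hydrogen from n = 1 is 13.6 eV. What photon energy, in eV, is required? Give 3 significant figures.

The Bohr energies scale as Z², so for Z = 2: E_n = −54.40/n² eV.
E_6 = −54.40/36 = −1.511 eV and E_4 = −54.40/16 = −3.400 eV.
The photon energy is |E_6 − E_4| = 1.89 eV.

1.89 eV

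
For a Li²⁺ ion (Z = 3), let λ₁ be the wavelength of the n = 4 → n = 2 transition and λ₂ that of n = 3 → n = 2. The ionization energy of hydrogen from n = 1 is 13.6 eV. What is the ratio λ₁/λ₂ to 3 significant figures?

0.741

λ ∝ 1/ΔE ∝ 1/(1/n_f² − 1/n_i²), and the Z² and hc factors cancel in the ratio.
λ₁/λ₂ = (1/2² − 1/3²)/(1/2² − 1/4²) = 0.1389/0.1875 = 0.741.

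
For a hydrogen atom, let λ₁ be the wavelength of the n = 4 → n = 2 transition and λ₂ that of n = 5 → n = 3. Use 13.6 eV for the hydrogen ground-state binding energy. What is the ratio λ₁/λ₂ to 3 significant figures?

0.379

λ ∝ 1/ΔE ∝ 1/(1/n_f² − 1/n_i²), and the Z² and hc factors cancel in the ratio.
λ₁/λ₂ = (1/3² − 1/5²)/(1/2² − 1/4²) = 0.07111/0.1875 = 0.379.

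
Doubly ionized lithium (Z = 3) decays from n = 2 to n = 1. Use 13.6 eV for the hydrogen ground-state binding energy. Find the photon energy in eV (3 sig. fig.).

The Bohr energies scale as Z², so for Z = 3: E_n = −122.4/n² eV.
E_2 = −122.4/4 = −30.60 eV and E_1 = −122.4/1 = −122.4 eV.
The photon energy is |E_2 − E_1| = 91.8 eV.

91.8 eV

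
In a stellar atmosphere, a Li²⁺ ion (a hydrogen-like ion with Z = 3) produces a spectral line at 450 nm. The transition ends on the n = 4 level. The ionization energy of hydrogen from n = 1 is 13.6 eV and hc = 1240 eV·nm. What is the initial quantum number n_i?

The photon energy is ΔE = hc/λ = 1240 / 450 = 2.756 eV.
With Z = 3, ΔE = 122.4 × (1/n_f² − 1/n_i²), so 1/n_f² − 1/n_i² = 0.02251.
With n_f = 4: 1/n_i² = 1/16 − 0.02251 = 0.03999, so n_i ≈ 5.00.

n_i = 5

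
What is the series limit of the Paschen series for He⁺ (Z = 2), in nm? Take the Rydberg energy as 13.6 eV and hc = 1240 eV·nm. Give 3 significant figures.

The Paschen series has lower level n_f = 3; the series limit corresponds to n_i → ∞.
ΔE_max = 13.6 × 4 / 3² = 6.044 eV.
λ_min = 1240 / 6.044 = 205 nm.

205 nm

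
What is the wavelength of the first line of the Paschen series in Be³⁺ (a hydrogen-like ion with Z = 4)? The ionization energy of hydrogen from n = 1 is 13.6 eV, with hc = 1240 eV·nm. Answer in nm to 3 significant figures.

117 nm

The Paschen series terminates on n_f = 3; the first line has n_i = 3+1 = 4.
ΔE = 217.6 × (1/3² − 1/4²) = 10.58 eV.
λ = 1240 / 10.58 = 117 nm.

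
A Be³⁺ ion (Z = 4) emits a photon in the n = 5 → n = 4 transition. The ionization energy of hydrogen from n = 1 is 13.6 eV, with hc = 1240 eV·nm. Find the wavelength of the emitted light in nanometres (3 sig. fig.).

For Z = 4 the level energies scale as Z², so the effective Rydberg energy is 13.6 × 16 = 217.6 eV.
ΔE = 217.6 × (1/4² − 1/5²) = 217.6 × 0.02250 = 4.896 eV.
λ = hc/ΔE = 1240 / 4.896 = 253 nm.

253 nm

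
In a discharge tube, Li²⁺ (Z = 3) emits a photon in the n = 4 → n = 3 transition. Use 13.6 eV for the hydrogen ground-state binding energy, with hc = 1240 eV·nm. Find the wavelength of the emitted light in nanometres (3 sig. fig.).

For Z = 3 the level energies scale as Z², so the effective Rydberg energy is 13.6 × 9 = 122.4 eV.
ΔE = 122.4 × (1/3² − 1/4²) = 122.4 × 0.04861 = 5.950 eV.
λ = hc/ΔE = 1240 / 5.950 = 208 nm.

208 nm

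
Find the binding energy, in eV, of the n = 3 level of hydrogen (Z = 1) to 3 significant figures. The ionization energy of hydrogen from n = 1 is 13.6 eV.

1.51 eV

E_3 = −13.60/9 = −1.51 eV, so ionization (to E = 0) requires 1.51 eV.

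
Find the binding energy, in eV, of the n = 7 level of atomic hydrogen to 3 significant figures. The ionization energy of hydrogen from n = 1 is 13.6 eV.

E_7 = −13.60/49 = −0.278 eV, so ionization (to E = 0) requires 0.278 eV.

0.278 eV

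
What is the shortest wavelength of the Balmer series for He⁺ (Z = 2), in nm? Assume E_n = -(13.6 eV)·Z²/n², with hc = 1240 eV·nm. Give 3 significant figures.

The Balmer series has lower level n_f = 2; the series limit corresponds to n_i → ∞.
ΔE_max = 13.6 × 4 / 2² = 13.60 eV.
λ_min = 1240 / 13.60 = 91.2 nm.

91.2 nm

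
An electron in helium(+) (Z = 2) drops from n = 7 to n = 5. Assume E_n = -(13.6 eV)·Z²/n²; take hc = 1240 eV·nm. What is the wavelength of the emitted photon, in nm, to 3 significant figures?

For Z = 2 the level energies scale as Z², so the effective Rydberg energy is 13.6 × 4 = 54.40 eV.
ΔE = 54.40 × (1/5² − 1/7²) = 54.40 × 0.01959 = 1.066 eV.
λ = hc/ΔE = 1240 / 1.066 = 1160 nm.

1160 nm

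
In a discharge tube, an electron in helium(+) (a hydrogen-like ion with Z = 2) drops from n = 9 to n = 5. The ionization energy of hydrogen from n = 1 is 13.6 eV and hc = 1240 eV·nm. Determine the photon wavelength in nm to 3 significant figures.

For Z = 2 the level energies scale as Z², so the effective Rydberg energy is 13.6 × 4 = 54.40 eV.
ΔE = 54.40 × (1/5² − 1/9²) = 54.40 × 0.02765 = 1.504 eV.
λ = hc/ΔE = 1240 / 1.504 = 824 nm.

824 nm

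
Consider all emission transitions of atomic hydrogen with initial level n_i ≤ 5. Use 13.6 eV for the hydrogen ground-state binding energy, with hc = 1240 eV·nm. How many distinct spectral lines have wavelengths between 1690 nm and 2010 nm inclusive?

Enumerate all n_i → n_f pairs with 1 ≤ n_f < n_i ≤ 5 and compute λ = 1240 / [13.6·1·(1/n_f² − 1/n_i²)].
Lines falling in [1690, 2010] nm: 4→3 (1876 nm).

1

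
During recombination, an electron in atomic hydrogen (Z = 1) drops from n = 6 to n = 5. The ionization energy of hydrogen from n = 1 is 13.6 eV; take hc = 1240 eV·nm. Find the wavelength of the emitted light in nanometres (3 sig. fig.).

7460 nm

ΔE = 13.60 × (1/5² − 1/6²) = 13.60 × 0.01222 = 0.1662 eV.
λ = hc/ΔE = 1240 / 0.1662 = 7460 nm.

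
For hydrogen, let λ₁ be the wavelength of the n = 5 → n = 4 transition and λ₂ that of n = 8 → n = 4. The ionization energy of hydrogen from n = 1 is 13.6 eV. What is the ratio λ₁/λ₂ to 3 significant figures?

λ ∝ 1/ΔE ∝ 1/(1/n_f² − 1/n_i²), and the Z² and hc factors cancel in the ratio.
λ₁/λ₂ = (1/4² − 1/8²)/(1/4² − 1/5²) = 0.04688/0.02250 = 2.08.

2.08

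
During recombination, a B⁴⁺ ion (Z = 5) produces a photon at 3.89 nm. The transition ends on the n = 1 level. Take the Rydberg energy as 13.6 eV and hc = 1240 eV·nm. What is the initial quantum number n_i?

The photon energy is ΔE = hc/λ = 1240 / 3.89 = 318.8 eV.
With Z = 5, ΔE = 340.0 × (1/n_f² − 1/n_i²), so 1/n_f² − 1/n_i² = 0.9375.
With n_f = 1: 1/n_i² = 1/1 − 0.9375 = 0.06245, so n_i ≈ 4.00.

n_i = 4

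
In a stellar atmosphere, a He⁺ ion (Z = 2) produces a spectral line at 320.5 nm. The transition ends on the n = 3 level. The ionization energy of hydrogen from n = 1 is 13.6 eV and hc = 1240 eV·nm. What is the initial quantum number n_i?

The photon energy is ΔE = hc/λ = 1240 / 320.5 = 3.869 eV.
With Z = 2, ΔE = 54.40 × (1/n_f² − 1/n_i²), so 1/n_f² − 1/n_i² = 0.07112.
With n_f = 3: 1/n_i² = 1/9 − 0.07112 = 0.03999, so n_i ≈ 5.00.

n_i = 5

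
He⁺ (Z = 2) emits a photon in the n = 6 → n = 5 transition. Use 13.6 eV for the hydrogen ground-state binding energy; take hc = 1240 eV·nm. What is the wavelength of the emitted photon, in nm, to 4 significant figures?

1865 nm

For Z = 2 the level energies scale as Z², so the effective Rydberg energy is 13.6 × 4 = 54.40 eV.
ΔE = 54.40 × (1/5² − 1/6²) = 54.40 × 0.01222 = 0.6649 eV.
λ = hc/ΔE = 1240 / 0.6649 = 1865 nm.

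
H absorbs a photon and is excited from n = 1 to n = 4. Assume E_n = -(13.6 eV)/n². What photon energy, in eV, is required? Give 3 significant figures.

12.8 eV

E_4 = −13.60/16 = −0.8500 eV and E_1 = −13.60/1 = −13.60 eV.
The photon energy is |E_4 − E_1| = 12.8 eV.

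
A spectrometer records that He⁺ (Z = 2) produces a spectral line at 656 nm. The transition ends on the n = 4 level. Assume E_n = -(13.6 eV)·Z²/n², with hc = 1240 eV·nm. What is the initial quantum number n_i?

n_i = 6

The photon energy is ΔE = hc/λ = 1240 / 656 = 1.890 eV.
With Z = 2, ΔE = 54.40 × (1/n_f² − 1/n_i²), so 1/n_f² − 1/n_i² = 0.03475.
With n_f = 4: 1/n_i² = 1/16 − 0.03475 = 0.02775, so n_i ≈ 6.00.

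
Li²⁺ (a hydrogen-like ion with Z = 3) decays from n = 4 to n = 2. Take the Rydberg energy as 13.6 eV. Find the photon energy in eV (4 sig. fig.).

22.95 eV

The Bohr energies scale as Z², so for Z = 3: E_n = −122.4/n² eV.
E_4 = −122.4/16 = −7.650 eV and E_2 = −122.4/4 = −30.60 eV.
The photon energy is |E_4 − E_2| = 22.95 eV.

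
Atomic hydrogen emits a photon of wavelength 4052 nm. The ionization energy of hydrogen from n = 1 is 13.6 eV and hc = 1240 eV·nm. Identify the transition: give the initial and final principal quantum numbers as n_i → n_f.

The photon energy is ΔE = hc/λ = 1240 / 4052 = 0.3060 eV.
With Z = 1, ΔE = 13.60 × (1/n_f² − 1/n_i²), so 1/n_f² − 1/n_i² = 0.02250.
Trying n_f = 4 gives 1/n_i² = 0.04000, i.e. n_i ≈ 5; this pair matches.

n_i = 5, n_f = 4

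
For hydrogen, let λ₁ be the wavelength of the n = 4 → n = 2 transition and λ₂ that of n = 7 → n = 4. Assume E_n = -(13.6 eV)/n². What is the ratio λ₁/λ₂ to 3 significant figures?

0.224

λ ∝ 1/ΔE ∝ 1/(1/n_f² − 1/n_i²), and the Z² and hc factors cancel in the ratio.
λ₁/λ₂ = (1/4² − 1/7²)/(1/2² − 1/4²) = 0.04209/0.1875 = 0.224.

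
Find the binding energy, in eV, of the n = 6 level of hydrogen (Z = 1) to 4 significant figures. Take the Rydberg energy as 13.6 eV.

E_6 = −13.60/36 = −0.3778 eV, so ionization (to E = 0) requires 0.3778 eV.

0.3778 eV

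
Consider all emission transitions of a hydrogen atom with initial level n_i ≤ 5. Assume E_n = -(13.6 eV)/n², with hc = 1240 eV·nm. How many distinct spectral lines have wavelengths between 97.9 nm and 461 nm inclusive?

Enumerate all n_i → n_f pairs with 1 ≤ n_f < n_i ≤ 5 and compute λ = 1240 / [13.6·1·(1/n_f² − 1/n_i²)].
Lines falling in [97.9, 461] nm: 3→1 (102.6 nm), 2→1 (121.6 nm), 5→2 (434.2 nm).

3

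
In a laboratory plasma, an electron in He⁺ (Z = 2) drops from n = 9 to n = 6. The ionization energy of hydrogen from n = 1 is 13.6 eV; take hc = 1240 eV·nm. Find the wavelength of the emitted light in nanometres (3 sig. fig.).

1480 nm

For Z = 2 the level energies scale as Z², so the effective Rydberg energy is 13.6 × 4 = 54.40 eV.
ΔE = 54.40 × (1/6² − 1/9²) = 54.40 × 0.01543 = 0.8395 eV.
λ = hc/ΔE = 1240 / 0.8395 = 1480 nm.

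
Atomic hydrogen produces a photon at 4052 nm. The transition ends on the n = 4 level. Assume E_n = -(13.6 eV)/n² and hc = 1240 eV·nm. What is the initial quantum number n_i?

The photon energy is ΔE = hc/λ = 1240 / 4052 = 0.3060 eV.
With Z = 1, ΔE = 13.60 × (1/n_f² − 1/n_i²), so 1/n_f² − 1/n_i² = 0.02250.
With n_f = 4: 1/n_i² = 1/16 − 0.02250 = 0.04000, so n_i ≈ 5.00.

n_i = 5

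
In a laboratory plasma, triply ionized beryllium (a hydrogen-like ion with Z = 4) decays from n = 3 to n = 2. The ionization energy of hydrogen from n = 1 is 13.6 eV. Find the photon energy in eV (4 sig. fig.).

30.22 eV

The Bohr energies scale as Z², so for Z = 4: E_n = −217.6/n² eV.
E_3 = −217.6/9 = −24.18 eV and E_2 = −217.6/4 = −54.40 eV.
The photon energy is |E_3 − E_2| = 30.22 eV.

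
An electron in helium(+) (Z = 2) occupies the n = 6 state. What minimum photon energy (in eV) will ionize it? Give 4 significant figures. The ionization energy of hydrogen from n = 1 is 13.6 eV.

E_n = −13.6 Z²/n² = −54.40/n² eV for Z = 2.
E_6 = −54.40/36 = −1.511 eV, so ionization (to E = 0) requires 1.511 eV.

1.511 eV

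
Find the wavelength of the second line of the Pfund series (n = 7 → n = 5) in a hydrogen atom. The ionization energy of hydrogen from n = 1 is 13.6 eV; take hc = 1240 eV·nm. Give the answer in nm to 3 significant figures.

The Pfund series terminates on n_f = 5; the second line has n_i = 5+2 = 7.
ΔE = 13.60 × (1/5² − 1/7²) = 0.2664 eV.
λ = 1240 / 0.2664 = 4650 nm.

4650 nm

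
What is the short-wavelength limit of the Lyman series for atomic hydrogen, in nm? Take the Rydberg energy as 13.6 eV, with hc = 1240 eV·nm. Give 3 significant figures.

91.2 nm

The Lyman series has lower level n_f = 1; the series limit corresponds to n_i → ∞.
ΔE_max = 13.6 × 1 / 1² = 13.60 eV.
λ_min = 1240 / 13.60 = 91.2 nm.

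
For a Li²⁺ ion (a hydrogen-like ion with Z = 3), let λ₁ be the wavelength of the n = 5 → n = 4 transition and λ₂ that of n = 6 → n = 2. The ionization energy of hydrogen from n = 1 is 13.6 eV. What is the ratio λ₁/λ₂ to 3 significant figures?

λ ∝ 1/ΔE ∝ 1/(1/n_f² − 1/n_i²), and the Z² and hc factors cancel in the ratio.
λ₁/λ₂ = (1/2² − 1/6²)/(1/4² − 1/5²) = 0.2222/0.02250 = 9.88.

9.88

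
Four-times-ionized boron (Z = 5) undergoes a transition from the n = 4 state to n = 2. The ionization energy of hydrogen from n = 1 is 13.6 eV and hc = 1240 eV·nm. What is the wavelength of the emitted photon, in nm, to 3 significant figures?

19.5 nm

For Z = 5 the level energies scale as Z², so the effective Rydberg energy is 13.6 × 25 = 340.0 eV.
ΔE = 340.0 × (1/2² − 1/4²) = 340.0 × 0.1875 = 63.75 eV.
λ = hc/ΔE = 1240 / 63.75 = 19.5 nm.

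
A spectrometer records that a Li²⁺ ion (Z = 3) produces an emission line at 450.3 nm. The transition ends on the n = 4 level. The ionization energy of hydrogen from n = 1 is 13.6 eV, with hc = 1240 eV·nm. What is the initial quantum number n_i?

n_i = 5

The photon energy is ΔE = hc/λ = 1240 / 450.3 = 2.754 eV.
With Z = 3, ΔE = 122.4 × (1/n_f² − 1/n_i²), so 1/n_f² − 1/n_i² = 0.02250.
With n_f = 4: 1/n_i² = 1/16 − 0.02250 = 0.04000, so n_i ≈ 5.00.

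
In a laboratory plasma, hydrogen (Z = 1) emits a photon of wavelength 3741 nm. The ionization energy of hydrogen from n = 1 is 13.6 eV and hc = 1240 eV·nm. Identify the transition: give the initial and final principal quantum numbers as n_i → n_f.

n_i = 8, n_f = 5

The photon energy is ΔE = hc/λ = 1240 / 3741 = 0.3315 eV.
With Z = 1, ΔE = 13.60 × (1/n_f² − 1/n_i²), so 1/n_f² − 1/n_i² = 0.02437.
Trying n_f = 5 gives 1/n_i² = 0.01563, i.e. n_i ≈ 8; this pair matches.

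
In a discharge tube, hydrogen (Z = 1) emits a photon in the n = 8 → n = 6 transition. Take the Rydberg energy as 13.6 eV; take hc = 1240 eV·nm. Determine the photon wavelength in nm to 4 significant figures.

7503 nm

ΔE = 13.60 × (1/6² − 1/8²) = 13.60 × 0.01215 = 0.1653 eV.
λ = hc/ΔE = 1240 / 0.1653 = 7503 nm.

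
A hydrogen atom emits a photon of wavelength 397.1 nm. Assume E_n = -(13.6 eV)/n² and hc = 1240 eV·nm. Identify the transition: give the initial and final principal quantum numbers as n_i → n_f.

The photon energy is ΔE = hc/λ = 1240 / 397.1 = 3.123 eV.
With Z = 1, ΔE = 13.60 × (1/n_f² − 1/n_i²), so 1/n_f² − 1/n_i² = 0.2296.
Trying n_f = 2 gives 1/n_i² = 0.02039, i.e. n_i ≈ 7; this pair matches.

n_i = 7, n_f = 2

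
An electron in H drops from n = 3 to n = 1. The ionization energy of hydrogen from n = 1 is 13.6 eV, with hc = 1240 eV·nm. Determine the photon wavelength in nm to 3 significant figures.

ΔE = 13.60 × (1/1² − 1/3²) = 13.60 × 0.8889 = 12.09 eV.
λ = hc/ΔE = 1240 / 12.09 = 103 nm.

103 nm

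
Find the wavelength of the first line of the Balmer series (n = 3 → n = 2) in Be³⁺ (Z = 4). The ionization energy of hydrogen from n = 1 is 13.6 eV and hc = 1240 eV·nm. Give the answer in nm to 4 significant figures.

The Balmer series terminates on n_f = 2; the first line has n_i = 2+1 = 3.
ΔE = 217.6 × (1/2² − 1/3²) = 30.22 eV.
λ = 1240 / 30.22 = 41.03 nm.

41.03 nm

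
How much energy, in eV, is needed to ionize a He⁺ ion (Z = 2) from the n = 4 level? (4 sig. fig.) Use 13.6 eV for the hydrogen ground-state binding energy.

3.400 eV

E_n = −13.6 Z²/n² = −54.40/n² eV for Z = 2.
E_4 = −54.40/16 = −3.400 eV, so ionization (to E = 0) requires 3.400 eV.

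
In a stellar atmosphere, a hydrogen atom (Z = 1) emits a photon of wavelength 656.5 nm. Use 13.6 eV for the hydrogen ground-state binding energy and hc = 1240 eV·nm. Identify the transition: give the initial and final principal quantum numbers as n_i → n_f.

n_i = 3, n_f = 2

The photon energy is ΔE = hc/λ = 1240 / 656.5 = 1.889 eV.
With Z = 1, ΔE = 13.60 × (1/n_f² − 1/n_i²), so 1/n_f² − 1/n_i² = 0.1389.
Trying n_f = 2 gives 1/n_i² = 0.1111, i.e. n_i ≈ 3; this pair matches.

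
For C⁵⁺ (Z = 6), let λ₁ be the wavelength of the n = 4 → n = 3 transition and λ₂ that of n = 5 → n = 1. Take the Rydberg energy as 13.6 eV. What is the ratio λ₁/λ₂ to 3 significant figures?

λ ∝ 1/ΔE ∝ 1/(1/n_f² − 1/n_i²), and the Z² and hc factors cancel in the ratio.
λ₁/λ₂ = (1/1² − 1/5²)/(1/3² − 1/4²) = 0.9600/0.04861 = 19.7.

19.7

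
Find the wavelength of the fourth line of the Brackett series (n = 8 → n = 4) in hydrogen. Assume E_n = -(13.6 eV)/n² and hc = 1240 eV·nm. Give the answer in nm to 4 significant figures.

The Brackett series terminates on n_f = 4; the fourth line has n_i = 4+4 = 8.
ΔE = 13.60 × (1/4² − 1/8²) = 0.6375 eV.
λ = 1240 / 0.6375 = 1945 nm.

1945 nm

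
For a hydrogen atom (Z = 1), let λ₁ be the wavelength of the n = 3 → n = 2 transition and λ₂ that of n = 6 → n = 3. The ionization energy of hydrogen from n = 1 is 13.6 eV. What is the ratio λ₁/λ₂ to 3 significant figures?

λ ∝ 1/ΔE ∝ 1/(1/n_f² − 1/n_i²), and the Z² and hc factors cancel in the ratio.
λ₁/λ₂ = (1/3² − 1/6²)/(1/2² − 1/3²) = 0.08333/0.1389 = 0.600.

0.600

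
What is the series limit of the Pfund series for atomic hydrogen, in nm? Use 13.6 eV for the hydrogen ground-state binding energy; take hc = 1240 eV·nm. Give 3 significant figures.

2280 nm

The Pfund series has lower level n_f = 5; the series limit corresponds to n_i → ∞.
ΔE_max = 13.6 × 1 / 5² = 0.5440 eV.
λ_min = 1240 / 0.5440 = 2280 nm.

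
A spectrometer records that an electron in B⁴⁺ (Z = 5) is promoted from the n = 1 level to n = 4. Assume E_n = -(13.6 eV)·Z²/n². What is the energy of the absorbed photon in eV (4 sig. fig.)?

The Bohr energies scale as Z², so for Z = 5: E_n = −340.0/n² eV.
E_4 = −340.0/16 = −21.25 eV and E_1 = −340.0/1 = −340.0 eV.
The photon energy is |E_4 − E_1| = 318.8 eV.

318.8 eV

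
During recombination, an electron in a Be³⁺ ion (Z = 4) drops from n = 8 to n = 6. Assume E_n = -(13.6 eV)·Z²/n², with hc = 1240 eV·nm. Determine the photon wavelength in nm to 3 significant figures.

469 nm

For Z = 4 the level energies scale as Z², so the effective Rydberg energy is 13.6 × 16 = 217.6 eV.
ΔE = 217.6 × (1/6² − 1/8²) = 217.6 × 0.01215 = 2.644 eV.
λ = hc/ΔE = 1240 / 2.644 = 469 nm.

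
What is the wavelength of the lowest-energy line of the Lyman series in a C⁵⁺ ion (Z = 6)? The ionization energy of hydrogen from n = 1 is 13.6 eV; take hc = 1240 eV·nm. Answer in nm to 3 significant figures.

3.38 nm

The Lyman series terminates on n_f = 1; the first line has n_i = 1+1 = 2.
ΔE = 489.6 × (1/1² − 1/2²) = 367.2 eV.
λ = 1240 / 367.2 = 3.38 nm.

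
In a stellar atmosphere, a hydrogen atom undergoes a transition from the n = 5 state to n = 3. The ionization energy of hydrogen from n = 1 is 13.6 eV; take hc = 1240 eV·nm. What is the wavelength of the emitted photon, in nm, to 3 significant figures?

ΔE = 13.60 × (1/3² − 1/5²) = 13.60 × 0.07111 = 0.9671 eV.
λ = hc/ΔE = 1240 / 0.9671 = 1280 nm.
This line belongs to the Paschen series.

1280 nm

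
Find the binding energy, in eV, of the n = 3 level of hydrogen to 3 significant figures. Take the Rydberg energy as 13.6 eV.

1.51 eV

E_3 = −13.60/9 = −1.51 eV, so ionization (to E = 0) requires 1.51 eV.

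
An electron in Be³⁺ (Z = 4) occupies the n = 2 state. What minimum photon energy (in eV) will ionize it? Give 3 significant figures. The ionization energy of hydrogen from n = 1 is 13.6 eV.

54.4 eV

E_n = −13.6 Z²/n² = −217.6/n² eV for Z = 4.
E_2 = −217.6/4 = −54.4 eV, so ionization (to E = 0) requires 54.4 eV.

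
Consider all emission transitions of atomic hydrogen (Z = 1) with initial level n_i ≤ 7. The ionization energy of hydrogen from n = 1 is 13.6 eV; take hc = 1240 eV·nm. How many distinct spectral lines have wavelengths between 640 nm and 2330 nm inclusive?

Enumerate all n_i → n_f pairs with 1 ≤ n_f < n_i ≤ 7 and compute λ = 1240 / [13.6·1·(1/n_f² − 1/n_i²)].
Lines falling in [640, 2330] nm: 3→2 (656.5 nm), 7→3 (1005 nm), 6→3 (1094 nm), 5→3 (1282 nm), 4→3 (1876 nm), 7→4 (2166 nm).

6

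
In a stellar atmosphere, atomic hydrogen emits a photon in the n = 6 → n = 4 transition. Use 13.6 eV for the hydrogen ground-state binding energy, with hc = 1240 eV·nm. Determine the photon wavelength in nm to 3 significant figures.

ΔE = 13.60 × (1/4² − 1/6²) = 13.60 × 0.03472 = 0.4722 eV.
λ = hc/ΔE = 1240 / 0.4722 = 2630 nm.
This line belongs to the Brackett series.

2630 nm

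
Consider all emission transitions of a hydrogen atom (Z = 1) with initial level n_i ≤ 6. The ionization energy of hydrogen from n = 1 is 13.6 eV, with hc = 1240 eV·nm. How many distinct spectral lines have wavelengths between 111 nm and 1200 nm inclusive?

Enumerate all n_i → n_f pairs with 1 ≤ n_f < n_i ≤ 6 and compute λ = 1240 / [13.6·1·(1/n_f² − 1/n_i²)].
Lines falling in [111, 1200] nm: 2→1 (121.6 nm), 6→2 (410.3 nm), 5→2 (434.2 nm), 4→2 (486.3 nm), 3→2 (656.5 nm), 6→3 (1094 nm).

6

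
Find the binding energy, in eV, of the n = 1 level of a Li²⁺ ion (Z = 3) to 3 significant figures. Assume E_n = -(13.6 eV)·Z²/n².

122 eV

E_n = −13.6 Z²/n² = −122.4/n² eV for Z = 3.
E_1 = −122.4/1 = −122 eV, so ionization (to E = 0) requires 122 eV.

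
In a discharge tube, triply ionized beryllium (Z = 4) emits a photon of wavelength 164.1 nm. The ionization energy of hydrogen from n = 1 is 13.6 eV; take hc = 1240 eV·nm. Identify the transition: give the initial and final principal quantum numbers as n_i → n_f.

n_i = 6, n_f = 4

The photon energy is ΔE = hc/λ = 1240 / 164.1 = 7.556 eV.
With Z = 4, ΔE = 217.6 × (1/n_f² − 1/n_i²), so 1/n_f² − 1/n_i² = 0.03473.
Trying n_f = 4 gives 1/n_i² = 0.02777, i.e. n_i ≈ 6; this pair matches.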